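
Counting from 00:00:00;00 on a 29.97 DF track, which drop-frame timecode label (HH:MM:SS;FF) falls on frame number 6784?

Each 10-minute DF block holds 10 × 60 × 30 − 9 × 2 = 17982 frames. 6784 ÷ 17982 → 0 full blocks, remainder 6784.
Within the partial block the first minute is 1800 frames and each further minute 1798, so 3 further minute boundaries passed. Total skipped labels = 18 × 0 + 2 × 3 = 6.
Non-drop label index = 6784 + 6 = 6790; at 30 labels/s that is 00:03:46:10, i.e. DF 00:03:46;10.

00:03:46;10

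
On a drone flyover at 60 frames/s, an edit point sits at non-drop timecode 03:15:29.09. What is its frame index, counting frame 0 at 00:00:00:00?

Total seconds to the label: (3 × 3600 + 15 × 60 + 29) = 11729.
Frame index = 11729 × 60 + 9 = 703749.

703749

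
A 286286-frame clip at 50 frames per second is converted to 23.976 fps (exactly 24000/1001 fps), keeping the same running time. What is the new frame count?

137280 frames

Target frames = source frames × (target rate / source rate) = 286286 × (24000/1001)/(50) = 286286 × 480/1001 = 137280.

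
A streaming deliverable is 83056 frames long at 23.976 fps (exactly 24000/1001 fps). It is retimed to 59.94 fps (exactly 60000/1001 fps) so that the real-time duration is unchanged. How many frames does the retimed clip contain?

Target frames = source frames × (target rate / source rate) = 83056 × (60000/1001)/(24000/1001) = 83056 × 5/2 = 207640.

207640 frames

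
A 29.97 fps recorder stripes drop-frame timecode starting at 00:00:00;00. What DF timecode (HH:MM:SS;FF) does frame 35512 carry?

00:19:44;28

Ten DF minutes hold 17982 frames, so frame 35512 lies in block 1 (frames 17982–35963) with 17530 frames into that block.
The block's first minute is 1800 frames and the rest 1798 each; 17530 frames reaches minute 9, so 1 × 18 + 9 × 2 = 36 labels have been skipped so far.
Adding those back, label number 35512 + 36 = 35548 at 30 labels/s is 1184 s + 28 f = 0 h 19 min 44 s frame 28, i.e. 00:19:44;28.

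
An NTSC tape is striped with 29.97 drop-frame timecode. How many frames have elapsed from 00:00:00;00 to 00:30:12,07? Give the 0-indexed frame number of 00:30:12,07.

54313

As if non-drop at 30 labels/s: (0 × 3600 + 30 × 60 + 12) × 30 + 7 = 54367.
Minute boundaries passed: 30; those not divisible by 10: 30 − 3 = 27; dropped labels = 2 × 27 = 54.
Actual frame index = 54367 − 54 = 54313.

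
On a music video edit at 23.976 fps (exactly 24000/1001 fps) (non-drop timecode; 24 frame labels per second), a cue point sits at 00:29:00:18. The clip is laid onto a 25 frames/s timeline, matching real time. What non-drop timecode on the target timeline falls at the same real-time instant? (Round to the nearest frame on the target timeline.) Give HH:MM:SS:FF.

Source frame index: (0×3600 + 29×60 + 0) × 24 + 18 = 41778.
Real time: 41778 / (24000/1001) = 6969963/4000 s.
Target frame: (6969963/4000) × (25) = 6969963/160 ≈ 43562.269 → 43562.
At 25 labels/s: frame 43562 → 00:29:02:12.

00:29:02:12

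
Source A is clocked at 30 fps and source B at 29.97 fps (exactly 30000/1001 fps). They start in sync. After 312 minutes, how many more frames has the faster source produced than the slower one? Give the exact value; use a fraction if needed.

312 min = 18720 s.
A emits 30 × 18720 = 561600 frames; B emits 30000/1001 × 18720 = 43200000/77.
Difference = 43200/77 frames (≈ 561.0390); B is behind A.

43200/77 frames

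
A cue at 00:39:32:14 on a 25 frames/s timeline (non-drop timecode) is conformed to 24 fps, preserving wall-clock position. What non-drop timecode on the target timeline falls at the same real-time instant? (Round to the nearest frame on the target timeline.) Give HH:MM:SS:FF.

Source frame index: (0×3600 + 39×60 + 32) × 25 + 14 = 59314.
Real time: 59314 / (25) = 59314/25 s.
Target frame: (59314/25) × (24) = 1423536/25 ≈ 56941.440 → 56941.
At 24 labels/s: frame 56941 → 00:39:32:13.

00:39:32:13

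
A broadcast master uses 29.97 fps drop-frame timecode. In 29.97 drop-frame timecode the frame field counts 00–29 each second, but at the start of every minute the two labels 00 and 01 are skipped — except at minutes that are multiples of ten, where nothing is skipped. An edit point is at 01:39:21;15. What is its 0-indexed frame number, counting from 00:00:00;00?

178665

As if non-drop at 30 labels/s: (1 × 3600 + 39 × 60 + 21) × 30 + 15 = 178845.
Minute boundaries passed: 99; those not divisible by 10: 99 − 9 = 90; dropped labels = 2 × 90 = 180.
Actual frame index = 178845 − 180 = 178665.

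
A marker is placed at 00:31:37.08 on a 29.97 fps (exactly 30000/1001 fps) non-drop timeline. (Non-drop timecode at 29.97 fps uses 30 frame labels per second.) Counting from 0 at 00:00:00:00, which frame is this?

frame 56918

Total seconds to the label: (0 × 3600 + 31 × 60 + 37) = 1897.
Frame index = 1897 × 30 + 8 = 56918.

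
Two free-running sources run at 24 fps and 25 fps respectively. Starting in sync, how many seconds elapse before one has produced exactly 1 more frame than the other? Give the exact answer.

1 seconds

The gap grows by |25 − 24| = 1 frame per second.
Time for a 1-frame gap: 1 ÷ (1) = 1 s.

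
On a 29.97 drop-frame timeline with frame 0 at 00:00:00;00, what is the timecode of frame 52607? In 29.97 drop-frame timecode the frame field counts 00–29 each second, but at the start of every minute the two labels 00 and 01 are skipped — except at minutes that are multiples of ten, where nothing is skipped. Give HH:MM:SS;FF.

Ten DF minutes hold 17982 frames, so frame 52607 lies in block 2 (frames 35964–53945) with 16643 frames into that block.
The block's first minute is 1800 frames and the rest 1798 each; 16643 frames reaches minute 9, so 2 × 18 + 9 × 2 = 54 labels have been skipped so far.
Adding those back, label number 52607 + 54 = 52661 at 30 labels/s is 1755 s + 11 f = 0 h 29 min 15 s frame 11, i.e. 00:29:15;11.

00:29:15;11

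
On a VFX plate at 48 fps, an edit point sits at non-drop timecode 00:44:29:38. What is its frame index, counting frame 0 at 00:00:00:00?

128150

Total seconds to the label: (0 × 3600 + 44 × 60 + 29) = 2669.
Frame index = 2669 × 48 + 38 = 128150.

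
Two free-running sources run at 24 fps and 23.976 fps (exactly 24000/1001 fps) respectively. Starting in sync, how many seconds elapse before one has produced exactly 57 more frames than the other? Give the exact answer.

The gap grows by |24000/1001 − 24| = 24/1001 frames per second.
Time for a 57-frame gap: 57 ÷ (24/1001) = 2377.375 s.

2377.375 seconds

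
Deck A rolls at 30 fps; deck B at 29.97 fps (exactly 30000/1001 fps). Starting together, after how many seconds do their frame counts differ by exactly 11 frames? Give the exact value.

11011/30 seconds

The gap grows by |30000/1001 − 30| = 30/1001 frames per second.
Time for a 11-frame gap: 11 ÷ (30/1001) = 11011/30 s.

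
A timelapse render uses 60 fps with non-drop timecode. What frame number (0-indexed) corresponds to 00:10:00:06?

frame 36006

Total seconds to the label: (0 × 3600 + 10 × 60 + 0) = 600.
Frame index = 600 × 60 + 6 = 36006.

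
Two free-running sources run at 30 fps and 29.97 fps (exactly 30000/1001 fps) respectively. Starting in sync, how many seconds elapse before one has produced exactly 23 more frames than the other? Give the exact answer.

The gap grows by |30000/1001 − 30| = 30/1001 frames per second.
Time for a 23-frame gap: 23 ÷ (30/1001) = 23023/30 s.

23023/30 seconds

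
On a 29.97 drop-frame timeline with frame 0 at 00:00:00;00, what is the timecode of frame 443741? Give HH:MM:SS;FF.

Each 10-minute DF block holds 10 × 60 × 30 − 9 × 2 = 17982 frames. 443741 ÷ 17982 → 24 full blocks, remainder 12173.
Within the partial block the first minute is 1800 frames and each further minute 1798, so 6 further minute boundaries passed. Total skipped labels = 18 × 24 + 2 × 6 = 444.
Non-drop label index = 443741 + 444 = 444185; at 30 labels/s that is 04:06:46:05, i.e. DF 04:06:46;05.

04:06:46;05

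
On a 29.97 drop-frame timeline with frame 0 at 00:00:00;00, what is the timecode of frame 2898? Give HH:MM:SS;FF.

Ten DF minutes hold 17982 frames, so frame 2898 lies in block 0 (frames 0–17981) with 2898 frames into that block.
The block's first minute is 1800 frames and the rest 1798 each; 2898 frames reaches minute 1, so 0 × 18 + 1 × 2 = 2 labels have been skipped so far.
Adding those back, label number 2898 + 2 = 2900 at 30 labels/s is 96 s + 20 f = 0 h 1 min 36 s frame 20, i.e. 00:01:36;20.

00:01:36;20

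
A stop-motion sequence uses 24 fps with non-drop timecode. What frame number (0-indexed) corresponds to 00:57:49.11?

83267

Total seconds to the label: (0 × 3600 + 57 × 60 + 49) = 3469.
Frame index = 3469 × 24 + 11 = 83267.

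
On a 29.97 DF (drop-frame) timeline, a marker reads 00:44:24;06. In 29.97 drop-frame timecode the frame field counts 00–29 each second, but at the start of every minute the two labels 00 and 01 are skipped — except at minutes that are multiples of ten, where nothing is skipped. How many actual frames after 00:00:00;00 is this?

79846

Complete 10-minute blocks: 4, each 17982 frames → 71928.
Remaining 4 whole minutes in the current block: 1800 + 3 × 1798 = 7194 frames.
Within the current minute: 24 × 30 + 6 − 2 = 724 (labels ;00/;01 skipped at this minute). Total = 71928 + 7194 + 724 = 79846.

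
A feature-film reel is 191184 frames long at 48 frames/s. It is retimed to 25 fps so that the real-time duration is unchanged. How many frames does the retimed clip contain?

Target frames = source frames × (target rate / source rate) = 191184 × (25)/(48) = 191184 × 25/48 = 99575.

99575 frames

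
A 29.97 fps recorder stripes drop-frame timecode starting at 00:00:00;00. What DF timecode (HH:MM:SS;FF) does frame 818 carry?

Ten DF minutes hold 17982 frames, so frame 818 lies in block 0 (frames 0–17981) with 818 frames into that block.
The block's first minute is 1800 frames and the rest 1798 each; 818 frames reaches minute 0, so 0 × 18 + 0 × 2 = 0 labels have been skipped so far.
Adding those back, label number 818 + 0 = 818 at 30 labels/s is 27 s + 8 f = 0 h 0 min 27 s frame 8, i.e. 00:00:27;08.

00:00:27;08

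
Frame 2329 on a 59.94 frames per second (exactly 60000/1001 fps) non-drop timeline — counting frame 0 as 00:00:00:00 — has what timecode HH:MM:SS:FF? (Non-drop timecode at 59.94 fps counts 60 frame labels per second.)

2329 ÷ 60 = 38 full seconds, remainder 49 frames.
38 s = 0 h 0 min 38 s.
Timecode: 00:00:38:49.

00:00:38:49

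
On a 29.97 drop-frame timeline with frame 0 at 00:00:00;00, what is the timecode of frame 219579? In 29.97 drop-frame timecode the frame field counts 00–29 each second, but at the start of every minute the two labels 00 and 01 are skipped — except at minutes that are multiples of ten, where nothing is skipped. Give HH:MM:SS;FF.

Each 10-minute DF block holds 10 × 60 × 30 − 9 × 2 = 17982 frames. 219579 ÷ 17982 → 12 full blocks, remainder 3795.
Within the partial block the first minute is 1800 frames and each further minute 1798, so 2 further minute boundaries passed. Total skipped labels = 18 × 12 + 2 × 2 = 220.
Non-drop label index = 219579 + 220 = 219799; at 30 labels/s that is 02:02:06:19, i.e. DF 02:02:06;19.

02:02:06;19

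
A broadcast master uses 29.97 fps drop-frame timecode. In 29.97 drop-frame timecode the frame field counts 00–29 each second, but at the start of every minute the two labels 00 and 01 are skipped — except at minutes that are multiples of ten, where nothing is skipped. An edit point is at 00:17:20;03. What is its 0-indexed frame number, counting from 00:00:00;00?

31171

Complete 10-minute blocks: 1, each 17982 frames → 17982.
Remaining 7 whole minutes in the current block: 1800 + 6 × 1798 = 12588 frames.
Within the current minute: 20 × 30 + 3 − 2 = 601 (labels ;00/;01 skipped at this minute). Total = 17982 + 12588 + 601 = 31171.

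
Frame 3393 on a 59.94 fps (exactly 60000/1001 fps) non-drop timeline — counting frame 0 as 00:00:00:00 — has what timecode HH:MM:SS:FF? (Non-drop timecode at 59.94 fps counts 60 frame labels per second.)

3393 ÷ 60 = 56 full seconds, remainder 33 frames.
56 s = 0 h 0 min 56 s.
Timecode: 00:00:56:33.

00:00:56:33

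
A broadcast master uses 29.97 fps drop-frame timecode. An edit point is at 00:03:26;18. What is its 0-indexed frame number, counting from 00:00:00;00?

As if non-drop at 30 labels/s: (0 × 3600 + 3 × 60 + 26) × 30 + 18 = 6198.
Minute boundaries passed: 3; those not divisible by 10: 3 − 0 = 3; dropped labels = 2 × 3 = 6.
Actual frame index = 6198 − 6 = 6192.

6192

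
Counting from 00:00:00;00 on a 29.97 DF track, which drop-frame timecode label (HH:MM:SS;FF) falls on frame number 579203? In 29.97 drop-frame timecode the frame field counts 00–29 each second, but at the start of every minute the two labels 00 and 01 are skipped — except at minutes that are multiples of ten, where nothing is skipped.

Each 10-minute DF block holds 10 × 60 × 30 − 9 × 2 = 17982 frames. 579203 ÷ 17982 → 32 full blocks, remainder 3779.
Within the partial block the first minute is 1800 frames and each further minute 1798, so 2 further minute boundaries passed. Total skipped labels = 18 × 32 + 2 × 2 = 580.
Non-drop label index = 579203 + 580 = 579783; at 30 labels/s that is 05:22:06:03, i.e. DF 05:22:06;03.

05:22:06;03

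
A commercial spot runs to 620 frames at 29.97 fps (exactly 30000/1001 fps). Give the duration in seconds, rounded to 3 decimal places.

20.687 seconds

Running time = 620 × 1001/30000 = 31031/1500 s ≈ 20.687 s.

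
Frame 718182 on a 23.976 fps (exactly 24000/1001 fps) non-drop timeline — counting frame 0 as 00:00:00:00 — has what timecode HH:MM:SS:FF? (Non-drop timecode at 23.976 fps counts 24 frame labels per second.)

08:18:44:06

718182 ÷ 24 = 29924 full seconds, remainder 6 frames.
29924 s = 8 h 18 min 44 s.
Timecode: 08:18:44:06.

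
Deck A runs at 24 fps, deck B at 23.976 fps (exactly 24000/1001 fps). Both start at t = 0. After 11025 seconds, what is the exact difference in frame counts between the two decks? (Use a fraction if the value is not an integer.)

A emits 24 × 11025 = 264600 frames; B emits 24000/1001 × 11025 = 37800000/143.
Difference = 37800/143 frames (≈ 264.3357); B is behind A.

37800/143 frames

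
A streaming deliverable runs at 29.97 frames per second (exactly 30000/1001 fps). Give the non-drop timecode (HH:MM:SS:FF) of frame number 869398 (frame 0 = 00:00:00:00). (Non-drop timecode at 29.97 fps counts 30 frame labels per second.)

869398 ÷ 30 = 28979 full seconds, remainder 28 frames.
28979 s = 8 h 2 min 59 s.
Timecode: 08:02:59:28.

08:02:59:28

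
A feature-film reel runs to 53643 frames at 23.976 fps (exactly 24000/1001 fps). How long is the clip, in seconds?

2237.360125 seconds

Running time = 53643 / (24000/1001) = 2237.360125 s.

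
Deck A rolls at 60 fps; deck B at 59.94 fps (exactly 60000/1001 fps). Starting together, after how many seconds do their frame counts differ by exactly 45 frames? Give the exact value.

The gap grows by |60000/1001 − 60| = 60/1001 frames per second.
Time for a 45-frame gap: 45 ÷ (60/1001) = 750.75 s.

750.75 seconds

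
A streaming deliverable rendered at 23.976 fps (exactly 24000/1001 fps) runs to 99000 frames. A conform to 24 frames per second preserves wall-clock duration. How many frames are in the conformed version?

Target frames = source frames × (target rate / source rate) = 99000 × (24)/(24000/1001) = 99000 × 1001/1000 = 99099.

99099 frames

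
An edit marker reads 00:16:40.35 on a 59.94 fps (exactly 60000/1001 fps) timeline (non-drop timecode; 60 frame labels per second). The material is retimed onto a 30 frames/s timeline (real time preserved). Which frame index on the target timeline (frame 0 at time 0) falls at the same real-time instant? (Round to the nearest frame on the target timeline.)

frame 30048

Source frame index: (0×3600 + 16×60 + 40) × 60 + 35 = 60035.
Real time: 60035 / (60000/1001) = 12019007/12000 s.
Target frame: (12019007/12000) × (30) = 12019007/400 ≈ 30047.518 → 30048.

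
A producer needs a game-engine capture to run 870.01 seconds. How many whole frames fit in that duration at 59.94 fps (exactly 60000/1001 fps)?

Frames = 870.01 × 60000/1001 = 52200600/1001 ≈ 52148.4515.
Complete frames: 52148.

52148 frames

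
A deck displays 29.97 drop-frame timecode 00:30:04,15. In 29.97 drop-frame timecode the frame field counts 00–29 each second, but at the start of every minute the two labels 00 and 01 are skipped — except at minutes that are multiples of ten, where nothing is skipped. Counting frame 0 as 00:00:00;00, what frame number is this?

Complete 10-minute blocks: 3, each 17982 frames → 53946.
Remaining 0 whole minutes in the current block: 0 frames.
Within the current minute: 4 × 30 + 15 = 135. Total = 53946 + 0 + 135 = 54081.

54081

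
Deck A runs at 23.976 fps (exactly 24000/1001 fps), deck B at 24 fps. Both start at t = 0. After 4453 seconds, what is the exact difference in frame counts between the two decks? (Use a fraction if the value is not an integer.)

A emits 24000/1001 × 4453 = 106872000/1001 frames; B emits 24 × 4453 = 106872.
Difference = 106872/1001 frames (≈ 106.7652); B is ahead of A.

106872/1001 frames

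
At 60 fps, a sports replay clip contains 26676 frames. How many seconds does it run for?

444.6 seconds

Running time = 26676 / (60) = 444.6 s.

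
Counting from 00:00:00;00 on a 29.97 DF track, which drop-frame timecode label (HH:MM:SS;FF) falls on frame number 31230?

Ten DF minutes hold 17982 frames, so frame 31230 lies in block 1 (frames 17982–35963) with 13248 frames into that block.
The block's first minute is 1800 frames and the rest 1798 each; 13248 frames reaches minute 7, so 1 × 18 + 7 × 2 = 32 labels have been skipped so far.
Adding those back, label number 31230 + 32 = 31262 at 30 labels/s is 1042 s + 2 f = 0 h 17 min 22 s frame 2, i.e. 00:17:22;02.

00:17:22;02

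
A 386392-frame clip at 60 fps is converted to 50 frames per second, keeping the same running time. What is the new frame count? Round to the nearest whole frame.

Frames at target rate = 386392 × (50) / (60) = 965980/3 ≈ 321993.333.
Nearest whole frame: 321993.

321993 frames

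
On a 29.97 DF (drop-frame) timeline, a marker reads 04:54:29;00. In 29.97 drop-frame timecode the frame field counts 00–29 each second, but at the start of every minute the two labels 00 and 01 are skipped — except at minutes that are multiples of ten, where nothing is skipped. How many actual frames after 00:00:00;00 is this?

529540

As if non-drop at 30 labels/s: (4 × 3600 + 54 × 60 + 29) × 30 + 0 = 530070.
Minute boundaries passed: 294; those not divisible by 10: 294 − 29 = 265; dropped labels = 2 × 265 = 530.
Actual frame index = 530070 − 530 = 529540.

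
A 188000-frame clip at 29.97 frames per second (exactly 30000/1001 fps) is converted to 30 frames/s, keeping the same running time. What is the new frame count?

Target frames = source frames × (target rate / source rate) = 188000 × (30)/(30000/1001) = 188000 × 1001/1000 = 188188.

188188 frames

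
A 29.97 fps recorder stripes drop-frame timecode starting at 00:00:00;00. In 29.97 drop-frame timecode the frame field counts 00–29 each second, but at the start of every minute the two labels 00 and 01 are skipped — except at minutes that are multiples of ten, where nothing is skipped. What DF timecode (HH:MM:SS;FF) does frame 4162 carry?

00:02:18;26

Ten DF minutes hold 17982 frames, so frame 4162 lies in block 0 (frames 0–17981) with 4162 frames into that block.
The block's first minute is 1800 frames and the rest 1798 each; 4162 frames reaches minute 2, so 0 × 18 + 2 × 2 = 4 labels have been skipped so far.
Adding those back, label number 4162 + 4 = 4166 at 30 labels/s is 138 s + 26 f = 0 h 2 min 18 s frame 26, i.e. 00:02:18;26.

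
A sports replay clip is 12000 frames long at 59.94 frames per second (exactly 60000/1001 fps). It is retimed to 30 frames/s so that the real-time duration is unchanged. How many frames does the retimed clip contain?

6006 frames

Target frames = source frames × (target rate / source rate) = 12000 × (30)/(60000/1001) = 12000 × 1001/2000 = 6006.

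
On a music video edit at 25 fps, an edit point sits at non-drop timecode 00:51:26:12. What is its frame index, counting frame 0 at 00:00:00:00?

Total seconds to the label: (0 × 3600 + 51 × 60 + 26) = 3086.
Frame index = 3086 × 25 + 12 = 77162.

77162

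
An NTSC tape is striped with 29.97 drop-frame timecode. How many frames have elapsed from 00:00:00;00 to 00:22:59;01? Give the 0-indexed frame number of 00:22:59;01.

As if non-drop at 30 labels/s: (0 × 3600 + 22 × 60 + 59) × 30 + 1 = 41371.
Minute boundaries passed: 22; those not divisible by 10: 22 − 2 = 20; dropped labels = 2 × 20 = 40.
Actual frame index = 41371 − 40 = 41331.

41331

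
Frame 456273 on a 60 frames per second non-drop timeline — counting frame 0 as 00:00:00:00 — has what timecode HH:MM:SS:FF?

02:06:44:33

456273 ÷ 60 = 7604 full seconds, remainder 33 frames.
7604 s = 2 h 6 min 44 s.
Timecode: 02:06:44:33.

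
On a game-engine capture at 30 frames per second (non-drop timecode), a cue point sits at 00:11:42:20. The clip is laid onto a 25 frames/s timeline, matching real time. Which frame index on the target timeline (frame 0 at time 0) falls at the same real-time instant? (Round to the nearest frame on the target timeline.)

frame 17567

Source frame index: (0×3600 + 11×60 + 42) × 30 + 20 = 21080.
Real time: 21080 / (30) = 2108/3 s.
Target frame: (2108/3) × (25) = 52700/3 ≈ 17566.667 → 17567.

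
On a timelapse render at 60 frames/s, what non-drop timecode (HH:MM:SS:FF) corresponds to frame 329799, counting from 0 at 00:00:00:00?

01:31:36:39

329799 ÷ 60 = 5496 full seconds, remainder 39 frames.
5496 s = 1 h 31 min 36 s.
Timecode: 01:31:36:39.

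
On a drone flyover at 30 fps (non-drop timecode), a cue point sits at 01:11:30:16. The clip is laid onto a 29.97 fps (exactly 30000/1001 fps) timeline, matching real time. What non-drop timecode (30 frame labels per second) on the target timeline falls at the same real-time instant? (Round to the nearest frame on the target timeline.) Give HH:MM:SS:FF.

Source frame index: (1×3600 + 11×60 + 30) × 30 + 16 = 128716.
Real time: 128716 / (30) = 64358/15 s.
Target frame: (64358/15) × (30000/1001) = 18388000/143 ≈ 128587.413 → 128587.
At 30 labels/s: frame 128587 → 01:11:26:07.

01:11:26:07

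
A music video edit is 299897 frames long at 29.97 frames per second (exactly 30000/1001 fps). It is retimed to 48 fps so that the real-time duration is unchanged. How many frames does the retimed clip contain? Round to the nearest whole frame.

480315 frames

Frames at target rate = 299897 × (48) / (30000/1001) = 300196897/625 ≈ 480315.035.
Nearest whole frame: 480315.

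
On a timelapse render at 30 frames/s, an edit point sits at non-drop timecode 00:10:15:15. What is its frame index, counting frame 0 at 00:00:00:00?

Total seconds to the label: (0 × 3600 + 10 × 60 + 15) = 615.
Frame index = 615 × 30 + 15 = 18465.

18465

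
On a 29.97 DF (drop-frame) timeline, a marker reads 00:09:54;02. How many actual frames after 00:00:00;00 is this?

17804

Complete 10-minute blocks: 0, each 17982 frames → 0.
Remaining 9 whole minutes in the current block: 1800 + 8 × 1798 = 16184 frames.
Within the current minute: 54 × 30 + 2 − 2 = 1620 (labels ;00/;01 skipped at this minute). Total = 0 + 16184 + 1620 = 17804.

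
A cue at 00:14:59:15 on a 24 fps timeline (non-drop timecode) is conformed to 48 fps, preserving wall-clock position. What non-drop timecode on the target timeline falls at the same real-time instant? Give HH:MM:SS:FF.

Source frame index: (0×3600 + 14×60 + 59) × 24 + 15 = 21591.
Real time: 21591 / (24) = 7197/8 s.
Target frame: (7197/8) × (48) = 43182.
At 48 labels/s: frame 43182 → 00:14:59:30.

00:14:59:30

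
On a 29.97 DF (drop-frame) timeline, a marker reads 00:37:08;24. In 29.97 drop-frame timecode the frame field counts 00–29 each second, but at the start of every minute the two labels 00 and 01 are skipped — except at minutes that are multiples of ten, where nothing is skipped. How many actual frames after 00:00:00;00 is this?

Complete 10-minute blocks: 3, each 17982 frames → 53946.
Remaining 7 whole minutes in the current block: 1800 + 6 × 1798 = 12588 frames.
Within the current minute: 8 × 30 + 24 − 2 = 262 (labels ;00/;01 skipped at this minute). Total = 53946 + 12588 + 262 = 66796.

66796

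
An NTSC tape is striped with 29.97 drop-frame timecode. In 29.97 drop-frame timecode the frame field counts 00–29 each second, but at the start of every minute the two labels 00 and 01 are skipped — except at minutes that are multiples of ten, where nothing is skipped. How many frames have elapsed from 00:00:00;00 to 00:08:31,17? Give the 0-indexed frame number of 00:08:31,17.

As if non-drop at 30 labels/s: (0 × 3600 + 8 × 60 + 31) × 30 + 17 = 15347.
Minute boundaries passed: 8; those not divisible by 10: 8 − 0 = 8; dropped labels = 2 × 8 = 16.
Actual frame index = 15347 − 16 = 15331.

15331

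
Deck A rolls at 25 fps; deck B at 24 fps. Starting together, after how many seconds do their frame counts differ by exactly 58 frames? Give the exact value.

The gap grows by |24 − 25| = 1 frame per second.
Time for a 58-frame gap: 58 ÷ (1) = 58 s.

58 seconds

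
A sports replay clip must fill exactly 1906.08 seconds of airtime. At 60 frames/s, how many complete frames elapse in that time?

114364 frames

Frames = 1906.08 × 60 = 571824/5 ≈ 114364.8000.
Complete frames: 114364.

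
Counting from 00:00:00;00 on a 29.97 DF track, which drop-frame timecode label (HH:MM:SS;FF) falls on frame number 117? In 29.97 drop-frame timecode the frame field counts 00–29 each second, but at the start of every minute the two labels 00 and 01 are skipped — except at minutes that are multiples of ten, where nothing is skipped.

00:00:03;27

Each 10-minute DF block holds 10 × 60 × 30 − 9 × 2 = 17982 frames. 117 ÷ 17982 → 0 full blocks, remainder 117.
Within the partial block the first minute is 1800 frames and each further minute 1798, so 0 further minute boundaries passed. Total skipped labels = 18 × 0 + 2 × 0 = 0.
Non-drop label index = 117 + 0 = 117; at 30 labels/s that is 00:00:03:27, i.e. DF 00:00:03;27.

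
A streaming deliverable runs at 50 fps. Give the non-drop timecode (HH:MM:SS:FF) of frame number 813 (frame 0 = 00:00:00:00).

00:00:16:13

813 ÷ 50 = 16 full seconds, remainder 13 frames.
16 s = 0 h 0 min 16 s.
Timecode: 00:00:16:13.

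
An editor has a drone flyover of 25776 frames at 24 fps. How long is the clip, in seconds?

Running time = 25776 / (24) = 1074 s.

1074 seconds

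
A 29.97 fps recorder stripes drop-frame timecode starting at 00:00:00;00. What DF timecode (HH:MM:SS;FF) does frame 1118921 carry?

Each 10-minute DF block holds 10 × 60 × 30 − 9 × 2 = 17982 frames. 1118921 ÷ 17982 → 62 full blocks, remainder 4037.
Within the partial block the first minute is 1800 frames and each further minute 1798, so 2 further minute boundaries passed. Total skipped labels = 18 × 62 + 2 × 2 = 1120.
Non-drop label index = 1118921 + 1120 = 1120041; at 30 labels/s that is 10:22:14:21, i.e. DF 10:22:14;21.

10:22:14;21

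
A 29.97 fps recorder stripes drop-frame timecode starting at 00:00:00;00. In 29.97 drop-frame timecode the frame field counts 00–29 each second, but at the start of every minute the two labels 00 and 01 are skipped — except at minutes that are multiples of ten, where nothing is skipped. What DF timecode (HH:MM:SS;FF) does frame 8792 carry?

Each 10-minute DF block holds 10 × 60 × 30 − 9 × 2 = 17982 frames. 8792 ÷ 17982 → 0 full blocks, remainder 8792.
Within the partial block the first minute is 1800 frames and each further minute 1798, so 4 further minute boundaries passed. Total skipped labels = 18 × 0 + 2 × 4 = 8.
Non-drop label index = 8792 + 8 = 8800; at 30 labels/s that is 00:04:53:10, i.e. DF 00:04:53;10.

00:04:53;10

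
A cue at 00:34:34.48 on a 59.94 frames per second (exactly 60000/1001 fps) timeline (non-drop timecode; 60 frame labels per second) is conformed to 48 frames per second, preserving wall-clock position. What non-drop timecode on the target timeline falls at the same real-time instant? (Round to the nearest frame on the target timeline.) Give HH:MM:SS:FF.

00:34:36:42

Source frame index: (0×3600 + 34×60 + 34) × 60 + 48 = 124488.
Real time: 124488 / (60000/1001) = 5192187/2500 s.
Target frame: (5192187/2500) × (48) = 62306244/625 ≈ 99689.990 → 99690.
At 48 labels/s: frame 99690 → 00:34:36:42.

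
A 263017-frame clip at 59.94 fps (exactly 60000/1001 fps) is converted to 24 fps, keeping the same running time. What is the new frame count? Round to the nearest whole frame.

Frames at target rate = 263017 × (24) / (60000/1001) = 263280017/2500 ≈ 105312.007.
Nearest whole frame: 105312.

105312 frames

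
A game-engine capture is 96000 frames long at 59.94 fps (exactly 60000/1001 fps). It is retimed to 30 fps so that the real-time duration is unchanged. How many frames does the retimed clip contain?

48048 frames

Target frames = source frames × (target rate / source rate) = 96000 × (30)/(60000/1001) = 96000 × 1001/2000 = 48048.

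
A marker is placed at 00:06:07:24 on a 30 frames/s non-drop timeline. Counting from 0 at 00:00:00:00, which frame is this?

Total seconds to the label: (0 × 3600 + 6 × 60 + 7) = 367.
Frame index = 367 × 30 + 24 = 11034.

11034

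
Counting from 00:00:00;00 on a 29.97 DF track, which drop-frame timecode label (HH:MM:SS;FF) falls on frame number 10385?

Each 10-minute DF block holds 10 × 60 × 30 − 9 × 2 = 17982 frames. 10385 ÷ 17982 → 0 full blocks, remainder 10385.
Within the partial block the first minute is 1800 frames and each further minute 1798, so 5 further minute boundaries passed. Total skipped labels = 18 × 0 + 2 × 5 = 10.
Non-drop label index = 10385 + 10 = 10395; at 30 labels/s that is 00:05:46:15, i.e. DF 00:05:46;15.

00:05:46;15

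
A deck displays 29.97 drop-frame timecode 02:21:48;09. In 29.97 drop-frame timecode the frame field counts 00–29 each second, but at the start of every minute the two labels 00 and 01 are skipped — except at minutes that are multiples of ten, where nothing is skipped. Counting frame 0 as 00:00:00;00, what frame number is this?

As if non-drop at 30 labels/s: (2 × 3600 + 21 × 60 + 48) × 30 + 9 = 255249.
Minute boundaries passed: 141; those not divisible by 10: 141 − 14 = 127; dropped labels = 2 × 127 = 254.
Actual frame index = 255249 − 254 = 254995.

254995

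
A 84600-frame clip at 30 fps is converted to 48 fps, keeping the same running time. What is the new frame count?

135360 frames

Target frames = source frames × (target rate / source rate) = 84600 × (48)/(30) = 84600 × 8/5 = 135360.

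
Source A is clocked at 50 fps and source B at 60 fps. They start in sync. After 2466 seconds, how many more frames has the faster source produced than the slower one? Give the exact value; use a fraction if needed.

A emits 50 × 2466 = 123300 frames; B emits 60 × 2466 = 147960.
Difference = 24660 frames; B is ahead of A.

24660 frames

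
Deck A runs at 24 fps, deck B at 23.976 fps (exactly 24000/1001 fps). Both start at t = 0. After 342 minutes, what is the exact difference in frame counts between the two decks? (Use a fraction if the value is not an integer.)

342 min = 20520 s.
A emits 24 × 20520 = 492480 frames; B emits 24000/1001 × 20520 = 492480000/1001.
Difference = 492480/1001 frames (≈ 491.9880); B is behind A.

492480/1001 frames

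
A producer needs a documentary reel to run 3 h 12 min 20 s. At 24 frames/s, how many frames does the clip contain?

3 h 12 min 20 s = 11540 s.
Frames = 11540 × 24 = 276960.

276960 frames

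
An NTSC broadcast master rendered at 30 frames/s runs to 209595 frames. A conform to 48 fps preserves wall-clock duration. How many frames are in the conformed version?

335352 frames

Target frames = source frames × (target rate / source rate) = 209595 × (48)/(30) = 209595 × 8/5 = 335352.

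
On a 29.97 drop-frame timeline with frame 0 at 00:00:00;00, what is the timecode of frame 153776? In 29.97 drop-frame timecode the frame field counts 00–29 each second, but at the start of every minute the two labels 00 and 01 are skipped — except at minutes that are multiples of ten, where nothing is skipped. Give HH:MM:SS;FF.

Ten DF minutes hold 17982 frames, so frame 153776 lies in block 8 (frames 143856–161837) with 9920 frames into that block.
The block's first minute is 1800 frames and the rest 1798 each; 9920 frames reaches minute 5, so 8 × 18 + 5 × 2 = 154 labels have been skipped so far.
Adding those back, label number 153776 + 154 = 153930 at 30 labels/s is 5131 s + 0 f = 1 h 25 min 31 s frame 0, i.e. 01:25:31;00.

01:25:31;00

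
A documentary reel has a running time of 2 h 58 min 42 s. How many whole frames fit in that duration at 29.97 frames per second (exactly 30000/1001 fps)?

321338 frames

2 h 58 min 42 s = 10722 s.
Frames = 10722 × 30000/1001 = 321660000/1001 ≈ 321338.6613.
Complete frames: 321338.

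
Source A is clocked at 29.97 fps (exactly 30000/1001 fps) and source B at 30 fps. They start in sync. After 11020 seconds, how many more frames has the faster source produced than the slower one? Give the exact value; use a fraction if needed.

330600/1001 frames

A emits 30000/1001 × 11020 = 330600000/1001 frames; B emits 30 × 11020 = 330600.
Difference = 330600/1001 frames (≈ 330.2697); B is ahead of A.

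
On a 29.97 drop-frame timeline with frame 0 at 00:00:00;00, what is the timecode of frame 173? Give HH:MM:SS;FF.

Ten DF minutes hold 17982 frames, so frame 173 lies in block 0 (frames 0–17981) with 173 frames into that block.
The block's first minute is 1800 frames and the rest 1798 each; 173 frames reaches minute 0, so 0 × 18 + 0 × 2 = 0 labels have been skipped so far.
Adding those back, label number 173 + 0 = 173 at 30 labels/s is 5 s + 23 f = 0 h 0 min 5 s frame 23, i.e. 00:00:05;23.

00:00:05;23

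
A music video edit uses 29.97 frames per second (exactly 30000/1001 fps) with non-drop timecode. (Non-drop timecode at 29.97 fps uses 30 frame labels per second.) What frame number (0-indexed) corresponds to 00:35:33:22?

64012

Total seconds to the label: (0 × 3600 + 35 × 60 + 33) = 2133.
Frame index = 2133 × 30 + 22 = 64012.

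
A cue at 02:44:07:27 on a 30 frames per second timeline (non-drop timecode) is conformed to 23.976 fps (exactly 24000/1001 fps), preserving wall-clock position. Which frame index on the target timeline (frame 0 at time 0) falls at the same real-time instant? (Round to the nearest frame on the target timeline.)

Source frame index: (2×3600 + 44×60 + 7) × 30 + 27 = 295437.
Real time: 295437 / (30) = 98479/10 s.
Target frame: (98479/10) × (24000/1001) = 236349600/1001 ≈ 236113.487 → 236113.

frame 236113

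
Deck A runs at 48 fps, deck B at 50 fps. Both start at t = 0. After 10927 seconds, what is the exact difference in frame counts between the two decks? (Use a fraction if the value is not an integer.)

A emits 48 × 10927 = 524496 frames; B emits 50 × 10927 = 546350.
Difference = 21854 frames; B is ahead of A.

21854 frames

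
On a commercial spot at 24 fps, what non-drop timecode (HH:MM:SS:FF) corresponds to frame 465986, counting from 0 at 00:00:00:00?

465986 ÷ 24 = 19416 full seconds, remainder 2 frames.
19416 s = 5 h 23 min 36 s.
Timecode: 05:23:36:02.

05:23:36:02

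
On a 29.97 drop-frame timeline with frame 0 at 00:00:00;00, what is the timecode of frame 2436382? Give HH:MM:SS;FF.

Each 10-minute DF block holds 10 × 60 × 30 − 9 × 2 = 17982 frames. 2436382 ÷ 17982 → 135 full blocks, remainder 8812.
Within the partial block the first minute is 1800 frames and each further minute 1798, so 4 further minute boundaries passed. Total skipped labels = 18 × 135 + 2 × 4 = 2438.
Non-drop label index = 2436382 + 2438 = 2438820; at 30 labels/s that is 22:34:54:00, i.e. DF 22:34:54;00.

22:34:54;00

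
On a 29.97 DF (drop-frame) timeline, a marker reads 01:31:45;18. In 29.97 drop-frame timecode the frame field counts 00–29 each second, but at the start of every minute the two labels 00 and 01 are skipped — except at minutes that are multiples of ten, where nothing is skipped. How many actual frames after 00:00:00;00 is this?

As if non-drop at 30 labels/s: (1 × 3600 + 31 × 60 + 45) × 30 + 18 = 165168.
Minute boundaries passed: 91; those not divisible by 10: 91 − 9 = 82; dropped labels = 2 × 82 = 164.
Actual frame index = 165168 − 164 = 165004.

165004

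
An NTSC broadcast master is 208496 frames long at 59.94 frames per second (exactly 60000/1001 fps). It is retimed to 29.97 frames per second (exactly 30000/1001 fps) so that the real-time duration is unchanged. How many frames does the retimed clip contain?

Target frames = source frames × (target rate / source rate) = 208496 × (30000/1001)/(60000/1001) = 208496 × 1/2 = 104248.

104248 frames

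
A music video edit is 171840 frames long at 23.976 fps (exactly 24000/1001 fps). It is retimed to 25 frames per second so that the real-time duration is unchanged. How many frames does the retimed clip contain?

179179 frames

Target frames = source frames × (target rate / source rate) = 171840 × (25)/(24000/1001) = 171840 × 1001/960 = 179179.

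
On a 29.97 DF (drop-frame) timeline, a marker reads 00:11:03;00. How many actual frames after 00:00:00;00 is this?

19870

Complete 10-minute blocks: 1, each 17982 frames → 17982.
Remaining 1 whole minute in the current block: 1800 + 0 × 1798 = 1800 frames.
Within the current minute: 3 × 30 + 0 − 2 = 88 (labels ;00/;01 skipped at this minute). Total = 17982 + 1800 + 88 = 19870.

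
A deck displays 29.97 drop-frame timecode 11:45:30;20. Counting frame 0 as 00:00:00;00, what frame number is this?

Complete 10-minute blocks: 70, each 17982 frames → 1258740.
Remaining 5 whole minutes in the current block: 1800 + 4 × 1798 = 8992 frames.
Within the current minute: 30 × 30 + 20 − 2 = 918 (labels ;00/;01 skipped at this minute). Total = 1258740 + 8992 + 918 = 1268650.

1268650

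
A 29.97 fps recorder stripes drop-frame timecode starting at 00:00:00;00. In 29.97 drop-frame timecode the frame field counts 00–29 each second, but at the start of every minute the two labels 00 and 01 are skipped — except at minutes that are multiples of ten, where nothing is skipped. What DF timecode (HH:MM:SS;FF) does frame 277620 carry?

02:34:23;08

Ten DF minutes hold 17982 frames, so frame 277620 lies in block 15 (frames 269730–287711) with 7890 frames into that block.
The block's first minute is 1800 frames and the rest 1798 each; 7890 frames reaches minute 4, so 15 × 18 + 4 × 2 = 278 labels have been skipped so far.
Adding those back, label number 277620 + 278 = 277898 at 30 labels/s is 9263 s + 8 f = 2 h 34 min 23 s frame 8, i.e. 02:34:23;08.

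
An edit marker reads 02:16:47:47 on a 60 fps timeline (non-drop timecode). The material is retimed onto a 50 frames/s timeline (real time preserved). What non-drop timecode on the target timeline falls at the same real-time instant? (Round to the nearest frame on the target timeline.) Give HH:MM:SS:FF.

Source frame index: (2×3600 + 16×60 + 47) × 60 + 47 = 492467.
Real time: 492467 / (60) = 492467/60 s.
Target frame: (492467/60) × (50) = 2462335/6 ≈ 410389.167 → 410389.
At 50 labels/s: frame 410389 → 02:16:47:39.

02:16:47:39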